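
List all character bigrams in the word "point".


Word: "point" (length 5)
Number of bigrams = 5 - 2 + 1 = 4
  Position 0: "po"
  Position 1: "oi"
  Position 2: "in"
  Position 3: "nt"
Bigrams = "po", "oi", "in", "nt"


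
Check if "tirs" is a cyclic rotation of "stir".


Word: "stir", Candidate: "tirs"
Method: check if candidate is substring of word+word
"stirstir" contains "tirs"? Yes
Is rotation = Yes


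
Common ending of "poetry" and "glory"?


Word 1: "poetry"
Word 2: "glory"
Comparing from end:
  Pos -1: 'y' == 'y'
  Pos -2: 'r' == 'r'
  Pos -3: 't' != 'o' (stop)
LCS = "ry" (length 2)


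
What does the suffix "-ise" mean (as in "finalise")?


Suffix: -ise
Example: finalise = final + -ise
Meaning = to make


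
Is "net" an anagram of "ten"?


Word 1: "ten" → sorted: ent
Word 2: "net" → sorted: ent
Same letters? ent == ent
Anagram = Yes


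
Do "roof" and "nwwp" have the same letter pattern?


Pattern of "roof": [0, 1, 1, 2]
Pattern of "nwwp": [0, 1, 1, 2]
Patterns match
Same pattern = Yes


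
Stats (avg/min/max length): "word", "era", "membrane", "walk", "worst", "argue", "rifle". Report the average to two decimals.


Lengths: "word"=4, "era"=3, "membrane"=8, "walk"=4, "worst"=5, "argue"=5, "rifle"=5
Sum = 34, Count = 7
Average = 34/7 = 4.86
= avg=4.86, min=3, max=8


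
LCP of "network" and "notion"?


Word 1: "network"
Word 2: "notion"
Comparing from start:
  Pos 0: 'n' == 'n'
  Pos 1: 'e' != 'o' (stop)
LCP = "n" (length 1)


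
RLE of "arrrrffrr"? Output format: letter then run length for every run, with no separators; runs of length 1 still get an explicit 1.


String: "arrrrffrr"
Scanning for consecutive runs:
  'a' x 1
  'r' x 4
  'f' x 2
  'r' x 2
RLE = "a1r4f2r2"


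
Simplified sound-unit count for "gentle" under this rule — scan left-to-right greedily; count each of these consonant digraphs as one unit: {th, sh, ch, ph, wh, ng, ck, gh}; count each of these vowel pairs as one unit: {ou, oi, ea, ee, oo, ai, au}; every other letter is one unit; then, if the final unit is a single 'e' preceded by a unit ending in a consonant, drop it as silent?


Word: "gentle" (6 letters)
Left-to-right scan:
  [1] 'g' (letter)
  [2] 'e' (letter)
  [3] 'n' (letter)
  [4] 't' (letter)
  [5] 'l' (letter)
  [6] 'e' (letter)
Units from scan: 6
Final unit is 'e' after a consonant -> drop as silent (-1)
Sound units = 5 units


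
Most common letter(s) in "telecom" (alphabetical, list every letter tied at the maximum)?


Word: "telecom"
Letter counts:
  'c': 1
  'e': 2
  'l': 1
  'm': 1
  'o': 1
  't': 1
Maximum count = 2
Most frequent = 'e' (2 times each)


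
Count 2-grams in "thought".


Word: "thought" (length 7)
Number of 2-grams = length - 2 + 1 = 7 - 2 + 1
= 6


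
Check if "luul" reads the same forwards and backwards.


Word: "luul"
Reversed: "luul"
Forward == Backward? luul == luul
Palindrome = Yes


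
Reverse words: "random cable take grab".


Original: "random cable take grab"
Words (1..n): random | cable | take | grab
Reversed (n..1): grab | take | cable | random
Result = "grab take cable random"


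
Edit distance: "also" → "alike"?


Word 1: "also" (length 4)
Word 2: "alike" (length 5)
One optimal edit sequence (insert/delete/substitute each cost 1):
  1. keep 'a'
  2. keep 'l'
  3. insert 'i'  (+1)
  4. substitute 's' -> 'k'  (+1)
  5. substitute 'o' -> 'e'  (+1)
Total edit operations: 3
Edit distance = 3


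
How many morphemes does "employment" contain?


Word: "employment"
Morphemes: employ | -ment
Each morpheme carries meaning
= 2 morphemes


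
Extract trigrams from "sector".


Word: "sector" (length 6)
Number of trigrams = 6 - 3 + 1 = 4
  Position 0: "sec"
  Position 1: "ect"
  Position 2: "cto"
  Position 3: "tor"
Trigrams = "sec", "ect", "cto", "tor"


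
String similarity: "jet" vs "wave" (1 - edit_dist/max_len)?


Word 1: "jet" (length 3)
Word 2: "wave" (length 4)
One optimal edit sequence:
  1. insert 'w'  (+1)
  2. substitute 'j' -> 'a'  (+1)
  3. substitute 'e' -> 'v'  (+1)
  4. substitute 't' -> 'e'  (+1)
Edit distance = 4
Max length = max(3, 4) = 4
Similarity = 1 - 4/4
= 0.0000


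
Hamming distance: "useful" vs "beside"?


Comparing character by character (same length = 6):
  Pos 0: 'u' vs 'b' !=
  Pos 1: 's' vs 'e' !=
  Pos 2: 'e' vs 's' !=
  Pos 3: 'f' vs 'i' !=
  Pos 4: 'u' vs 'd' !=
  Pos 5: 'l' vs 'e' !=
Hamming distance = 6


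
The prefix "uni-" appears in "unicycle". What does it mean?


Prefix: uni-
Example: unicycle = uni- + cycle
Meaning = one


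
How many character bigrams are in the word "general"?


Word: "general" (length 7)
Number of 2-grams = length - 2 + 1 = 7 - 2 + 1
= 6


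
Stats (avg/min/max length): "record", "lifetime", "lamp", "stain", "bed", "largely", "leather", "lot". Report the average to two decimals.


Lengths: "record"=6, "lifetime"=8, "lamp"=4, "stain"=5, "bed"=3, "largely"=7, "leather"=7, "lot"=3
Sum = 43, Count = 8
Average = 43/8 = 5.38
= avg=5.38, min=3, max=8


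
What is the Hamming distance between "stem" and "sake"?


Comparing character by character (same length = 4):
  Pos 0: 's' vs 's' =
  Pos 1: 't' vs 'a' !=
  Pos 2: 'e' vs 'k' !=
  Pos 3: 'm' vs 'e' !=
Hamming distance = 3


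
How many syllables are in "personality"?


Word: "personality"
Syllable breakdown: per / son / al / i / ty
Counting: 5 parts
= 5 syllables


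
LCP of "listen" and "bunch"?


Word 1: "listen"
Word 2: "bunch"
Comparing from start:
  Pos 0: 'l' != 'b' (stop)
LCP = "" (length 0)


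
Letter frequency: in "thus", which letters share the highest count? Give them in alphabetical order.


Word: "thus"
Letter counts:
  'h': 1
  's': 1
  't': 1
  'u': 1
Maximum count = 1
Most frequent = 'h', 's', 't', 'u' (1 time each)


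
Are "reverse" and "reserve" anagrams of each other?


Word 1: "reverse" → sorted: eeerrsv
Word 2: "reserve" → sorted: eeerrsv
Same letters? eeerrsv == eeerrsv
Anagram = Yes


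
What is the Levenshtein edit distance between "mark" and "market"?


Word 1: "mark" (length 4)
Word 2: "market" (length 6)
One optimal edit sequence (insert/delete/substitute each cost 1):
  1. keep 'm'
  2. keep 'a'
  3. keep 'r'
  4. keep 'k'
  5. insert 'e'  (+1)
  6. insert 't'  (+1)
Total edit operations: 2
Edit distance = 2


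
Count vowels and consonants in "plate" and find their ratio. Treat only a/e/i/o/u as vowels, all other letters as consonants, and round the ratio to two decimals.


Word: "plate"
Vowels (a,e,i,o,u): 2
Consonants: 3
Ratio = 2/3
= 0.67


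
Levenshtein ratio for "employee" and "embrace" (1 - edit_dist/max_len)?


Word 1: "employee" (length 8)
Word 2: "embrace" (length 7)
One optimal edit sequence:
  1. keep 'e'
  2. keep 'm'
  3. delete 'p'  (+1)
  4. substitute 'l' -> 'b'  (+1)
  5. substitute 'o' -> 'r'  (+1)
  6. substitute 'y' -> 'a'  (+1)
  7. substitute 'e' -> 'c'  (+1)
  8. keep 'e'
Edit distance = 5
Max length = max(8, 7) = 8
Similarity = 1 - 5/8
= 0.3750


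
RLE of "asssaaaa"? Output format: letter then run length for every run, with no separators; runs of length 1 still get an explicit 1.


String: "asssaaaa"
Scanning for consecutive runs:
  'a' x 1
  's' x 3
  'a' x 4
RLE = "a1s3a4"


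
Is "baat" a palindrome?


Word: "baat"
Reversed: "taab"
Forward == Backward? baat != taab
Palindrome = No


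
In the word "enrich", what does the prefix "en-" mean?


Prefix: en-
As in: enrich -> en- + rich
Meaning = cause to / put into


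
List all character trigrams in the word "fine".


Word: "fine" (length 4)
Number of trigrams = 4 - 3 + 1 = 2
  Position 0: "fin"
  Position 1: "ine"
Trigrams = "fin", "ine"


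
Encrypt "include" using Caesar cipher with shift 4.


Word: "include"
Shift: 4
Each letter → (letter + shift) mod 26:
  'i' (8) + 4 = 12 → 'm'
  'n' (13) + 4 = 17 → 'r'
  'c' (2) + 4 = 6 → 'g'
  'l' (11) + 4 = 15 → 'p'
  'u' (20) + 4 = 24 → 'y'
  'd' (3) + 4 = 7 → 'h'
  'e' (4) + 4 = 8 → 'i'
Result = "mrgpyhi"


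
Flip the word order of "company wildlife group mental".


Original: "company wildlife group mental"
Words (1..n): company | wildlife | group | mental
Reversed (n..1): mental | group | wildlife | company
Result = "mental group wildlife company"


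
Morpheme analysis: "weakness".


Word: "weakness"
Morphemes: weak | -ness
Each morpheme carries meaning
= 2 morphemes


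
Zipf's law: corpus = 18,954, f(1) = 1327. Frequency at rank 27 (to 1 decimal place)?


Zipf's law: f(r) = f(1) / r
f(1) = 1327
f(27) = 1327 / 27
= 49.1 occurrences


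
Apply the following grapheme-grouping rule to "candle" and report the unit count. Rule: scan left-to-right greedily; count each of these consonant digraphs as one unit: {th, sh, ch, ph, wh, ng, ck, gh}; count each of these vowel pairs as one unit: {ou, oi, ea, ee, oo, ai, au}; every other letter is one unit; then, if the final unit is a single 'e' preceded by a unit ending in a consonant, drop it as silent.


Word: "candle" (6 letters)
Left-to-right scan:
  1. 'c' (letter)
  2. 'a' (letter)
  3. 'n' (letter)
  4. 'd' (letter)
  5. 'l' (letter)
  6. 'e' (letter)
Units from scan: 6
Final unit is 'e' after a consonant -> drop as silent (-1)
Sound units = 5 units


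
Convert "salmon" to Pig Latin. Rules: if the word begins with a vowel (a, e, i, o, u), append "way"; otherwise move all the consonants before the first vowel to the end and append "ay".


Word: "salmon"
Starts with consonant(s) → move to end, add 'ay'
Consonant cluster: "s"
Pig Latin = "almonsay"


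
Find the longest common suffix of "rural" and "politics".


Word 1: "rural"
Word 2: "politics"
Comparing from end:
  Pos -1: 'l' != 's' (stop)
LCS = "" (length 0)


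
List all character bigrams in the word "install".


Word: "install" (length 7)
Number of bigrams = 7 - 2 + 1 = 6
  Position 0: "in"
  Position 1: "ns"
  Position 2: "st"
  Position 3: "ta"
  Position 4: "al"
  Position 5: "ll"
Bigrams = "in", "ns", "st", "ta", "al", "ll"


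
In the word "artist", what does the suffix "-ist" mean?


Suffix: -ist
Example: artist = art + -ist
Meaning = one who practices


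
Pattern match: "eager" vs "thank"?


Pattern of "eager": [0, 1, 2, 0, 3]
Pattern of "thank": [0, 1, 2, 3, 4]
Patterns do not match
Same pattern = No


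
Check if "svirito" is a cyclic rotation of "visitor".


Word: "visitor", Candidate: "svirito"
Method: check if candidate is substring of word+word
"visitorvisitor" contains "svirito"? No
Is rotation = No


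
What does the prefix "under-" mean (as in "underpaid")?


Prefix: under-
As in: underpaid -> under- + paid
Meaning = insufficient


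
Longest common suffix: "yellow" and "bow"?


Word 1: "yellow"
Word 2: "bow"
Comparing from end:
  Pos -1: 'w' == 'w'
  Pos -2: 'o' == 'o'
  Pos -3: 'l' != 'b' (stop)
LCS = "ow" (length 2)


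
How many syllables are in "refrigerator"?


Word: "refrigerator"
Syllable breakdown: re · frig · er · a · tor
Counting: 5 parts
= 5 syllables


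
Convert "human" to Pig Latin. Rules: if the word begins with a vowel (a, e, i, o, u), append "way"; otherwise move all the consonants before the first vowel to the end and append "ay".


Word: "human"
Starts with consonant(s) → move to end, add 'ay'
Consonant cluster: "h"
Pig Latin = "umanhay"


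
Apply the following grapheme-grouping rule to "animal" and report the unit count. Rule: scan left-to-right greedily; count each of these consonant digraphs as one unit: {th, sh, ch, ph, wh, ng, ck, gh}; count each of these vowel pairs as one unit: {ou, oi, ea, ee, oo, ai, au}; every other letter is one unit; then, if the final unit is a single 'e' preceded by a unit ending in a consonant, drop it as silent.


Word: "animal" (6 letters)
Left-to-right scan:
  (1) 'a' (letter)
  (2) 'n' (letter)
  (3) 'i' (letter)
  (4) 'm' (letter)
  (5) 'a' (letter)
  (6) 'l' (letter)
Units from scan: 6
Sound units = 6 units


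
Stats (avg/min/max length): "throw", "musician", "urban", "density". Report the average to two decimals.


Lengths: "throw"=5, "musician"=8, "urban"=5, "density"=7
Sum = 25, Count = 4
Average = 25/4 = 6.25
= avg=6.25, min=5, max=8


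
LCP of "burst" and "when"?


Word 1: "burst"
Word 2: "when"
Comparing from start:
  Pos 0: 'b' != 'w' (stop)
LCP = "" (length 0)


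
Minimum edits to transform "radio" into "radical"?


Word 1: "radio" (length 5)
Word 2: "radical" (length 7)
One optimal edit sequence (insert/delete/substitute each cost 1):
  1. keep 'r'
  2. keep 'a'
  3. keep 'd'
  4. keep 'i'
  5. insert 'c'  (+1)
  6. insert 'a'  (+1)
  7. substitute 'o' -> 'l'  (+1)
Total edit operations: 3
Edit distance = 3


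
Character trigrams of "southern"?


Word: "southern" (length 8)
Number of trigrams = 8 - 3 + 1 = 6
  Position 0: "sou"
  Position 1: "out"
  Position 2: "uth"
  Position 3: "the"
  Position 4: "her"
  Position 5: "ern"
Trigrams = "sou", "out", "uth", "the", "her", "ern"


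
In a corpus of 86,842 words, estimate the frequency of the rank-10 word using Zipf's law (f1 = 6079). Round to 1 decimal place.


Zipf's law: f(r) = f(1) / r
f(1) = 6079
f(10) = 6079 / 10
= 607.9 occurrences


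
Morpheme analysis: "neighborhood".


Word: "neighborhood"
Morphemes: neighbor + -hood
Each morpheme carries meaning
= 2 morphemes


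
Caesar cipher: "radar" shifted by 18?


Word: "radar"
Shift: 18
Each letter → (letter + shift) mod 26:
  'r' (17) + 18 = 9 → 'j'
  'a' (0) + 18 = 18 → 's'
  'd' (3) + 18 = 21 → 'v'
  'a' (0) + 18 = 18 → 's'
  'r' (17) + 18 = 9 → 'j'
Result = "jsvsj"


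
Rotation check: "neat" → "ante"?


Word: "neat", Candidate: "ante"
Method: check if candidate is substring of word+word
"neatneat" contains "ante"? No
Is rotation = No


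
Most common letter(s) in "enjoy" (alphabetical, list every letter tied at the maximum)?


Word: "enjoy"
Letter counts:
  'e': 1
  'j': 1
  'n': 1
  'o': 1
  'y': 1
Maximum count = 1
Most frequent = 'e', 'j', 'n', 'o', 'y' (1 time each)


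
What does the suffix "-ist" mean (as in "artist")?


Suffix: -ist
Example: artist = art + -ist
Meaning = one who practices


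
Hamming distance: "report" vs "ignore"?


Comparing character by character (same length = 6):
  Pos 0: 'r' vs 'i' !=
  Pos 1: 'e' vs 'g' !=
  Pos 2: 'p' vs 'n' !=
  Pos 3: 'o' vs 'o' =
  Pos 4: 'r' vs 'r' =
  Pos 5: 't' vs 'e' !=
Hamming distance = 4


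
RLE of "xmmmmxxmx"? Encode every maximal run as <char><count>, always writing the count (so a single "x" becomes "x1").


String: "xmmmmxxmx"
Scanning for consecutive runs:
  'x' x 1
  'm' x 4
  'x' x 2
  'm' x 1
  'x' x 1
RLE = "x1m4x2m1x1"


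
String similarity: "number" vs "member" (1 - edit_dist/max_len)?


Word 1: "number" (length 6)
Word 2: "member" (length 6)
One optimal edit sequence:
  1. substitute 'n' -> 'm'  (+1)
  2. substitute 'u' -> 'e'  (+1)
  3. keep 'm'
  4. keep 'b'
  5. keep 'e'
  6. keep 'r'
Edit distance = 2
Max length = max(6, 6) = 6
Similarity = 1 - 2/6
= 0.6667


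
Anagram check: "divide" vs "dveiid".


Word 1: "divide" → sorted: ddeiiv
Word 2: "dveiid" → sorted: ddeiiv
Same letters? ddeiiv == ddeiiv
Anagram = Yes


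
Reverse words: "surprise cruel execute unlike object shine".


Original: "surprise cruel execute unlike object shine"
Words (1..n): surprise | cruel | execute | unlike | object | shine
Reversed (n..1): shine | object | unlike | execute | cruel | surprise
Result = "shine object unlike execute cruel surprise"


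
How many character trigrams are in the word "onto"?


Word: "onto" (length 4)
Number of 3-grams = length - 3 + 1 = 4 - 3 + 1
= 2


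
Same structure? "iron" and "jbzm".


Pattern of "iron": [0, 1, 2, 3]
Pattern of "jbzm": [0, 1, 2, 3]
Patterns match
Same pattern = Yes


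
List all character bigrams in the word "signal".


Word: "signal" (length 6)
Number of bigrams = 6 - 2 + 1 = 5
  Position 0: "si"
  Position 1: "ig"
  Position 2: "gn"
  Position 3: "na"
  Position 4: "al"
Bigrams = "si", "ig", "gn", "na", "al"


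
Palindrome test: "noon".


Word: "noon"
Reversed: "noon"
Forward == Backward? noon == noon
Palindrome = Yes


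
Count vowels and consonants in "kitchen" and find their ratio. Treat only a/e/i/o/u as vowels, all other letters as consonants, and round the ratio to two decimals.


Word: "kitchen"
Vowels (a,e,i,o,u): 2
Consonants: 5
Ratio = 2/5
= 0.40


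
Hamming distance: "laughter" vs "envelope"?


Comparing character by character (same length = 8):
  Pos 0: 'l' vs 'e' !=
  Pos 1: 'a' vs 'n' !=
  Pos 2: 'u' vs 'v' !=
  Pos 3: 'g' vs 'e' !=
  Pos 4: 'h' vs 'l' !=
  Pos 5: 't' vs 'o' !=
  Pos 6: 'e' vs 'p' !=
  Pos 7: 'r' vs 'e' !=
Hamming distance = 8


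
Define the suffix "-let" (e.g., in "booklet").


Suffix: -let
As in: booklet -> book + -let
Meaning = small


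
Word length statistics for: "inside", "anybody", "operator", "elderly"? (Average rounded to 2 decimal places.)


Lengths: "inside"=6, "anybody"=7, "operator"=8, "elderly"=7
Sum = 28, Count = 4
Average = 28/4 = 7.00
= avg=7.00, min=6, max=8


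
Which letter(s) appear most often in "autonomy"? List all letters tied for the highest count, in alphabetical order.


Word: "autonomy"
Letter counts:
  'a': 1
  'm': 1
  'n': 1
  'o': 2
  't': 1
  'u': 1
  'y': 1
Maximum count = 2
Most frequent = 'o' (2 times each)


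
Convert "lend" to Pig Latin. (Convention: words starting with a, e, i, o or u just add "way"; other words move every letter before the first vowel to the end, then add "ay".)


Word: "lend"
Starts with consonant(s) → move to end, add 'ay'
Consonant cluster: "l"
Pig Latin = "endlay"


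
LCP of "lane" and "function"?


Word 1: "lane"
Word 2: "function"
Comparing from start:
  Pos 0: 'l' != 'f' (stop)
LCP = "" (length 0)


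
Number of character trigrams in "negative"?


Word: "negative" (length 8)
Number of 3-grams = length - 3 + 1 = 8 - 3 + 1
= 6


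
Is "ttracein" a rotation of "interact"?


Word: "interact", Candidate: "ttracein"
Method: check if candidate is substring of word+word
"interactinteract" contains "ttracein"? No
Is rotation = No


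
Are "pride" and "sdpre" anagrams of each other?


Word 1: "pride" → sorted: deipr
Word 2: "sdpre" → sorted: deprs
Same letters? deipr != deprs
Anagram = No


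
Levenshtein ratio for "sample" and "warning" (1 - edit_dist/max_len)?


Word 1: "sample" (length 6)
Word 2: "warning" (length 7)
One optimal edit sequence:
  1. substitute 's' -> 'w'  (+1)
  2. keep 'a'
  3. insert 'r'  (+1)
  4. substitute 'm' -> 'n'  (+1)
  5. substitute 'p' -> 'i'  (+1)
  6. substitute 'l' -> 'n'  (+1)
  7. substitute 'e' -> 'g'  (+1)
Edit distance = 6
Max length = max(6, 7) = 7
Similarity = 1 - 6/7
= 0.1429


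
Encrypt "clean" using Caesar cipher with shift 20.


Word: "clean"
Shift: 20
Each letter → (letter + shift) mod 26:
  'c' (2) + 20 = 22 → 'w'
  'l' (11) + 20 = 5 → 'f'
  'e' (4) + 20 = 24 → 'y'
  'a' (0) + 20 = 20 → 'u'
  'n' (13) + 20 = 7 → 'h'
Result = "wfyuh"


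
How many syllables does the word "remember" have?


Word: "remember"
Syllable breakdown: re / mem / ber
Counting: 3 parts
= 3 syllables


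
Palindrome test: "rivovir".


Word: "rivovir"
Reversed: "rivovir"
Forward == Backward? rivovir == rivovir
Palindrome = Yes


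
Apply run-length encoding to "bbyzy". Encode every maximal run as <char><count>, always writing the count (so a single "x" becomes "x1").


String: "bbyzy"
Scanning for consecutive runs:
  'b' x 2
  'y' x 1
  'z' x 1
  'y' x 1
RLE = "b2y1z1y1"


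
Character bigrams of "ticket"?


Word: "ticket" (length 6)
Number of bigrams = 6 - 2 + 1 = 5
  Position 0: "ti"
  Position 1: "ic"
  Position 2: "ck"
  Position 3: "ke"
  Position 4: "et"
Bigrams = "ti", "ic", "ck", "ke", "et"


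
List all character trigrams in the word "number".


Word: "number" (length 6)
Number of trigrams = 6 - 3 + 1 = 4
  Position 0: "num"
  Position 1: "umb"
  Position 2: "mbe"
  Position 3: "ber"
Trigrams = "num", "umb", "mbe", "ber"


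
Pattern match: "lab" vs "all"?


Pattern of "lab": [0, 1, 2]
Pattern of "all": [0, 1, 1]
Patterns do not match
Same pattern = No


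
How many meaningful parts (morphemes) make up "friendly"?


Word: "friendly"
Morphemes: friend / -ly
Each morpheme carries meaning
= 2 morphemes


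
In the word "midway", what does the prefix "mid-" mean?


Prefix: mid-
As in: midway -> mid- + way
Meaning = middle


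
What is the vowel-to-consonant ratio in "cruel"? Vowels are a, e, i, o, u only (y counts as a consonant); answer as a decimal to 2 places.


Word: "cruel"
Vowels (a,e,i,o,u): 2
Consonants: 3
Ratio = 2/3
= 0.67


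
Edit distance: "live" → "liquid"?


Word 1: "live" (length 4)
Word 2: "liquid" (length 6)
One optimal edit sequence (insert/delete/substitute each cost 1):
  1. keep 'l'
  2. keep 'i'
  3. insert 'q'  (+1)
  4. insert 'u'  (+1)
  5. substitute 'v' -> 'i'  (+1)
  6. substitute 'e' -> 'd'  (+1)
Total edit operations: 4
Edit distance = 4


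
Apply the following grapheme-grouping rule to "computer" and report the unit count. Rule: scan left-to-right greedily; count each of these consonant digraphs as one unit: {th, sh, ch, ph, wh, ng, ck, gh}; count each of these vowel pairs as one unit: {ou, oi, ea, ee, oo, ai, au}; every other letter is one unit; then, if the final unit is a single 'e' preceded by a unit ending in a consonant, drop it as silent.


Word: "computer" (8 letters)
Left-to-right scan:
  1. 'c' (letter)
  2. 'o' (letter)
  3. 'm' (letter)
  4. 'p' (letter)
  5. 'u' (letter)
  6. 't' (letter)
  7. 'e' (letter)
  8. 'r' (letter)
Units from scan: 8
Sound units = 8 units


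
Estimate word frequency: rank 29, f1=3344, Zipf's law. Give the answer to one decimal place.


Zipf's law: f(r) = f(1) / r
f(1) = 3344
f(29) = 3344 / 29
= 115.3 occurrences


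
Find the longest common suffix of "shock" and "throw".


Word 1: "shock"
Word 2: "throw"
Comparing from end:
  Pos -1: 'k' != 'w' (stop)
LCS = "" (length 0)


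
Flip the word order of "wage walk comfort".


Original: "wage walk comfort"
Words (1..n): wage | walk | comfort
Reversed (n..1): comfort | walk | wage
Result = "comfort walk wage"


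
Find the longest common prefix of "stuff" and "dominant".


Word 1: "stuff"
Word 2: "dominant"
Comparing from start:
  Pos 0: 's' != 'd' (stop)
LCP = "" (length 0)


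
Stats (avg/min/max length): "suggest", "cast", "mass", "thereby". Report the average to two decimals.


Lengths: "suggest"=7, "cast"=4, "mass"=4, "thereby"=7
Sum = 22, Count = 4
Average = 22/4 = 5.50
= avg=5.50, min=4, max=7


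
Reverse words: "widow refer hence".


Original: "widow refer hence"
Words (1..n): widow | refer | hence
Reversed (n..1): hence | refer | widow
Result = "hence refer widow"


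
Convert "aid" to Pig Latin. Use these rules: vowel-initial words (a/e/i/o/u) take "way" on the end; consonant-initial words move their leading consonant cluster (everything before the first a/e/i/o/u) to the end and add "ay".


Word: "aid"
Starts with vowel → add 'way'
Pig Latin = "aidway"


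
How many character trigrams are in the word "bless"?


Word: "bless" (length 5)
Number of 3-grams = length - 3 + 1 = 5 - 3 + 1
= 3


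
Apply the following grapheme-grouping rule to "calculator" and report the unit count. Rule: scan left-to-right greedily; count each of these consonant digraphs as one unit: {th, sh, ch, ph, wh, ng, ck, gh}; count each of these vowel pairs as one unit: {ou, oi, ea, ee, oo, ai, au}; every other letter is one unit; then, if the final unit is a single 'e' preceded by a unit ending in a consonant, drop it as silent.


Word: "calculator" (10 letters)
Left-to-right scan:
  (1) 'c' (letter)
  (2) 'a' (letter)
  (3) 'l' (letter)
  (4) 'c' (letter)
  (5) 'u' (letter)
  (6) 'l' (letter)
  (7) 'a' (letter)
  (8) 't' (letter)
  (9) 'o' (letter)
  (10) 'r' (letter)
Units from scan: 10
Sound units = 10 units


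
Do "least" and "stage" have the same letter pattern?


Pattern of "least": [0, 1, 2, 3, 4]
Pattern of "stage": [0, 1, 2, 3, 4]
Patterns match
Same pattern = Yes


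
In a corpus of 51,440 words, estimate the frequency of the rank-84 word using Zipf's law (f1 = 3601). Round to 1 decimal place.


Zipf's law: f(r) = f(1) / r
f(1) = 3601
f(84) = 3601 / 84
= 42.9 occurrences


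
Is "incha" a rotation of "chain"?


Word: "chain", Candidate: "incha"
Method: check if candidate is substring of word+word
"chainchain" contains "incha"? Yes
Is rotation = Yes


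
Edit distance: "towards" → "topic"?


Word 1: "towards" (length 7)
Word 2: "topic" (length 5)
One optimal edit sequence (insert/delete/substitute each cost 1):
  1. keep 't'
  2. keep 'o'
  3. delete 'w'  (+1)
  4. delete 'a'  (+1)
  5. substitute 'r' -> 'p'  (+1)
  6. substitute 'd' -> 'i'  (+1)
  7. substitute 's' -> 'c'  (+1)
Total edit operations: 5
Edit distance = 5


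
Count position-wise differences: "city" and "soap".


Comparing character by character (same length = 4):
  Pos 0: 'c' vs 's' !=
  Pos 1: 'i' vs 'o' !=
  Pos 2: 't' vs 'a' !=
  Pos 3: 'y' vs 'p' !=
Hamming distance = 4


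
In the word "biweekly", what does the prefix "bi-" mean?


Prefix: bi-
Example: biweekly = bi- + weekly
Meaning = two


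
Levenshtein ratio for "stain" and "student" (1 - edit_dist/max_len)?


Word 1: "stain" (length 5)
Word 2: "student" (length 7)
One optimal edit sequence:
  1. keep 's'
  2. keep 't'
  3. insert 'u'  (+1)
  4. substitute 'a' -> 'd'  (+1)
  5. substitute 'i' -> 'e'  (+1)
  6. keep 'n'
  7. insert 't'  (+1)
Edit distance = 4
Max length = max(5, 7) = 7
Similarity = 1 - 4/7
= 0.4286


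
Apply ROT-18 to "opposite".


Word: "opposite"
Shift: 18
Each letter → (letter + shift) mod 26:
  'o' (14) + 18 = 6 → 'g'
  'p' (15) + 18 = 7 → 'h'
  'p' (15) + 18 = 7 → 'h'
  'o' (14) + 18 = 6 → 'g'
  's' (18) + 18 = 10 → 'k'
  'i' (8) + 18 = 0 → 'a'
  't' (19) + 18 = 11 → 'l'
  'e' (4) + 18 = 22 → 'w'
Result = "ghhgkalw"


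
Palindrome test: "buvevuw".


Word: "buvevuw"
Reversed: "wuvevub"
Forward == Backward? buvevuw != wuvevub
Palindrome = No


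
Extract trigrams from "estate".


Word: "estate" (length 6)
Number of trigrams = 6 - 3 + 1 = 4
  Position 0: "est"
  Position 1: "sta"
  Position 2: "tat"
  Position 3: "ate"
Trigrams = "est", "sta", "tat", "ate"


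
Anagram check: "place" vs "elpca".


Word 1: "place" → sorted: acelp
Word 2: "elpca" → sorted: acelp
Same letters? acelp == acelp
Anagram = Yes


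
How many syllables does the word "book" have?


Word: "book"
Syllable breakdown: book
Counting: 1 part
= 1 syllable


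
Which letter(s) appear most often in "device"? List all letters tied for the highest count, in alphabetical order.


Word: "device"
Letter counts:
  'c': 1
  'd': 1
  'e': 2
  'i': 1
  'v': 1
Maximum count = 2
Most frequent = 'e' (2 times each)


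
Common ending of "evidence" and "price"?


Word 1: "evidence"
Word 2: "price"
Comparing from end:
  Pos -1: 'e' == 'e'
  Pos -2: 'c' == 'c'
  Pos -3: 'n' != 'i' (stop)
LCS = "ce" (length 2)


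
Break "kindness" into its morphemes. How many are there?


Word: "kindness"
Morphemes: kind + -ness
Each morpheme carries meaning
= 2 morphemes


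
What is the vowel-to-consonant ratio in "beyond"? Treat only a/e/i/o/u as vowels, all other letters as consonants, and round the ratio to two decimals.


Word: "beyond"
Vowels (a,e,i,o,u): 2
Consonants: 4
Ratio = 2/4
= 0.50


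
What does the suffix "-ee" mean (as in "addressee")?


Suffix: -ee
Example: addressee = address + -ee
Meaning = one who receives


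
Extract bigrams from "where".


Word: "where" (length 5)
Number of bigrams = 5 - 2 + 1 = 4
  Position 0: "wh"
  Position 1: "he"
  Position 2: "er"
  Position 3: "re"
Bigrams = "wh", "he", "er", "re"


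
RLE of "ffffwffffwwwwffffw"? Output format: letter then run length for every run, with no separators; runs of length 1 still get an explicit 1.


String: "ffffwffffwwwwffffw"
Scanning for consecutive runs:
  'f' x 4
  'w' x 1
  'f' x 4
  'w' x 4
  'f' x 4
  'w' x 1
RLE = "f4w1f4w4f4w1"


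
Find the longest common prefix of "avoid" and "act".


Word 1: "avoid"
Word 2: "act"
Comparing from start:
  Pos 0: 'a' == 'a'
  Pos 1: 'v' != 'c' (stop)
LCP = "a" (length 1)


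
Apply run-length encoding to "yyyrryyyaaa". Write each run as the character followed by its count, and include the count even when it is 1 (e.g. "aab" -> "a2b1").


String: "yyyrryyyaaa"
Scanning for consecutive runs:
  'y' x 3
  'r' x 2
  'y' x 3
  'a' x 3
RLE = "y3r2y3a3"


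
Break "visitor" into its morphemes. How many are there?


Word: "visitor"
Morphemes: visit / -or
Each morpheme carries meaning
= 2 morphemes


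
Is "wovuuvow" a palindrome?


Word: "wovuuvow"
Reversed: "wovuuvow"
Forward == Backward? wovuuvow == wovuuvow
Palindrome = Yes


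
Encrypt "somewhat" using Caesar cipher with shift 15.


Word: "somewhat"
Shift: 15
Each letter → (letter + shift) mod 26:
  's' (18) + 15 = 7 → 'h'
  'o' (14) + 15 = 3 → 'd'
  'm' (12) + 15 = 1 → 'b'
  'e' (4) + 15 = 19 → 't'
  'w' (22) + 15 = 11 → 'l'
  'h' (7) + 15 = 22 → 'w'
  'a' (0) + 15 = 15 → 'p'
  't' (19) + 15 = 8 → 'i'
Result = "hdbtlwpi"


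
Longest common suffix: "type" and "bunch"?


Word 1: "type"
Word 2: "bunch"
Comparing from end:
  Pos -1: 'e' != 'h' (stop)
LCS = "" (length 0)


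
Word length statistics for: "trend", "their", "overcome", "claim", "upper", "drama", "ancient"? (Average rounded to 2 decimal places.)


Lengths: "trend"=5, "their"=5, "overcome"=8, "claim"=5, "upper"=5, "drama"=5, "ancient"=7
Sum = 40, Count = 7
Average = 40/7 = 5.71
= avg=5.71, min=5, max=8


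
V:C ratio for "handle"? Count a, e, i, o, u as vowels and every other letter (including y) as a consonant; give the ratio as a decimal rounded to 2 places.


Word: "handle"
Vowels (a,e,i,o,u): 2
Consonants: 4
Ratio = 2/4
= 0.50


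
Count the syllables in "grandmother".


Word: "grandmother"
Syllable breakdown: grand-moth-er
Counting: 3 parts
= 3 syllables


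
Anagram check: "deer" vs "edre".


Word 1: "deer" → sorted: deer
Word 2: "edre" → sorted: deer
Same letters? deer == deer
Anagram = Yes


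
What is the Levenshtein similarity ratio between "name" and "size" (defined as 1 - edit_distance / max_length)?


Word 1: "name" (length 4)
Word 2: "size" (length 4)
One optimal edit sequence:
  1. substitute 'n' -> 's'  (+1)
  2. substitute 'a' -> 'i'  (+1)
  3. substitute 'm' -> 'z'  (+1)
  4. keep 'e'
Edit distance = 3
Max length = max(4, 4) = 4
Similarity = 1 - 3/4
= 0.2500


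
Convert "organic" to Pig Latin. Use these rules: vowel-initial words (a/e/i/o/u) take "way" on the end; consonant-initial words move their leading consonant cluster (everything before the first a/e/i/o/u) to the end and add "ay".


Word: "organic"
Starts with vowel → add 'way'
Pig Latin = "organicway"


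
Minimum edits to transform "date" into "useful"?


Word 1: "date" (length 4)
Word 2: "useful" (length 6)
One optimal edit sequence (insert/delete/substitute each cost 1):
  1. insert 'u'  (+1)
  2. insert 's'  (+1)
  3. substitute 'd' -> 'e'  (+1)
  4. substitute 'a' -> 'f'  (+1)
  5. substitute 't' -> 'u'  (+1)
  6. substitute 'e' -> 'l'  (+1)
Total edit operations: 6
Edit distance = 6


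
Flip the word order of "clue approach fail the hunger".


Original: "clue approach fail the hunger"
Words (1..n): clue | approach | fail | the | hunger
Reversed (n..1): hunger | the | fail | approach | clue
Result = "hunger the fail approach clue"


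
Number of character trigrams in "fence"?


Word: "fence" (length 5)
Number of 3-grams = length - 3 + 1 = 5 - 3 + 1
= 3


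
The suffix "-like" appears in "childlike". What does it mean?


Suffix: -like
As in: childlike -> child + -like
Meaning = resembling


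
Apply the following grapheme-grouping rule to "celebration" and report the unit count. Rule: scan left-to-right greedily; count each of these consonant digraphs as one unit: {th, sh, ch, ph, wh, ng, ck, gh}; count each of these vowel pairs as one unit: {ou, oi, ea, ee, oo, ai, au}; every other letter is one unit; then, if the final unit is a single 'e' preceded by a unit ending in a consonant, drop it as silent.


Word: "celebration" (11 letters)
Left-to-right scan:
  [1] 'c' (letter)
  [2] 'e' (letter)
  [3] 'l' (letter)
  [4] 'e' (letter)
  [5] 'b' (letter)
  [6] 'r' (letter)
  [7] 'a' (letter)
  [8] 't' (letter)
  [9] 'i' (letter)
  [10] 'o' (letter)
  [11] 'n' (letter)
Units from scan: 11
Sound units = 11 units


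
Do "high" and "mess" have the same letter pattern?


Pattern of "high": [0, 1, 2, 0]
Pattern of "mess": [0, 1, 2, 2]
Patterns do not match
Same pattern = No


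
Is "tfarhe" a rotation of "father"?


Word: "father", Candidate: "tfarhe"
Method: check if candidate is substring of word+word
"fatherfather" contains "tfarhe"? No
Is rotation = No


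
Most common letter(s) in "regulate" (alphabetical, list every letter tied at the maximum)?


Word: "regulate"
Letter counts:
  'a': 1
  'e': 2
  'g': 1
  'l': 1
  'r': 1
  't': 1
  'u': 1
Maximum count = 2
Most frequent = 'e' (2 times each)


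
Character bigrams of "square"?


Word: "square" (length 6)
Number of bigrams = 6 - 2 + 1 = 5
  Position 0: "sq"
  Position 1: "qu"
  Position 2: "ua"
  Position 3: "ar"
  Position 4: "re"
Bigrams = "sq", "qu", "ua", "ar", "re"


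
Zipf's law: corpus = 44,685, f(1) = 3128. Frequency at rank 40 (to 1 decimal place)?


Zipf's law: f(r) = f(1) / r
f(1) = 3128
f(40) = 3128 / 40
= 78.2 occurrences


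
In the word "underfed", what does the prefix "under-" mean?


Prefix: under-
As in: underfed -> under- + fed
Meaning = insufficient


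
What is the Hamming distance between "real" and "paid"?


Comparing character by character (same length = 4):
  Pos 0: 'r' vs 'p' !=
  Pos 1: 'e' vs 'a' !=
  Pos 2: 'a' vs 'i' !=
  Pos 3: 'l' vs 'd' !=
Hamming distance = 4


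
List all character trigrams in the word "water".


Word: "water" (length 5)
Number of trigrams = 5 - 3 + 1 = 3
  Position 0: "wat"
  Position 1: "ate"
  Position 2: "ter"
Trigrams = "wat", "ate", "ter"


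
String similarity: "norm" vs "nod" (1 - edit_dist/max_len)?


Word 1: "norm" (length 4)
Word 2: "nod" (length 3)
One optimal edit sequence:
  1. keep 'n'
  2. keep 'o'
  3. delete 'r'  (+1)
  4. substitute 'm' -> 'd'  (+1)
Edit distance = 2
Max length = max(4, 3) = 4
Similarity = 1 - 2/4
= 0.5000


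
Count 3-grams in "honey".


Word: "honey" (length 5)
Number of 3-grams = length - 3 + 1 = 5 - 3 + 1
= 3


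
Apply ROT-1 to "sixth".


Word: "sixth"
Shift: 1
Each letter → (letter + shift) mod 26:
  's' (18) + 1 = 19 → 't'
  'i' (8) + 1 = 9 → 'j'
  'x' (23) + 1 = 24 → 'y'
  't' (19) + 1 = 20 → 'u'
  'h' (7) + 1 = 8 → 'i'
Result = "tjyui"


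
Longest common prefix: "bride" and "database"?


Word 1: "bride"
Word 2: "database"
Comparing from start:
  Pos 0: 'b' != 'd' (stop)
LCP = "" (length 0)


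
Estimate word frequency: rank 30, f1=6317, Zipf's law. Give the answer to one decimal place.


Zipf's law: f(r) = f(1) / r
f(1) = 6317
f(30) = 6317 / 30
= 210.6 occurrences


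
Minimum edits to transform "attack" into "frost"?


Word 1: "attack" (length 6)
Word 2: "frost" (length 5)
One optimal edit sequence (insert/delete/substitute each cost 1):
  1. delete 'a'  (+1)
  2. substitute 't' -> 'f'  (+1)
  3. substitute 't' -> 'r'  (+1)
  4. substitute 'a' -> 'o'  (+1)
  5. substitute 'c' -> 's'  (+1)
  6. substitute 'k' -> 't'  (+1)
Total edit operations: 6
Edit distance = 6


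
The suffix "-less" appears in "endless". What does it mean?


Suffix: -less
As in: endless -> end + -less
Meaning = without


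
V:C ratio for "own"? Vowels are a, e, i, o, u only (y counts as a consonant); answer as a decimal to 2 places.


Word: "own"
Vowels (a,e,i,o,u): 1
Consonants: 2
Ratio = 1/2
= 0.50


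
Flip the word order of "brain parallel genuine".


Original: "brain parallel genuine"
Words (1..n): brain | parallel | genuine
Reversed (n..1): genuine | parallel | brain
Result = "genuine parallel brain"


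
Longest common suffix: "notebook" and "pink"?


Word 1: "notebook"
Word 2: "pink"
Comparing from end:
  Pos -1: 'k' == 'k'
  Pos -2: 'o' != 'n' (stop)
LCS = "k" (length 1)


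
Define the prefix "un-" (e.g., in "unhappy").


Prefix: un-
Example: unhappy (un- + happy)
Meaning = not / reverse


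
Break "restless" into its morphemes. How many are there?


Word: "restless"
Morphemes: rest | -less
Each morpheme carries meaning
= 2 morphemes


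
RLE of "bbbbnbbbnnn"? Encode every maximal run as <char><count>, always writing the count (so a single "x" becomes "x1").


String: "bbbbnbbbnnn"
Scanning for consecutive runs:
  'b' x 4
  'n' x 1
  'b' x 3
  'n' x 3
RLE = "b4n1b3n3"


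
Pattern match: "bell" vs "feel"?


Pattern of "bell": [0, 1, 2, 2]
Pattern of "feel": [0, 1, 1, 2]
Patterns do not match
Same pattern = No


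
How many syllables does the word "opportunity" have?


Word: "opportunity"
Syllable breakdown: op · por · tu · ni · ty
Counting: 5 parts
= 5 syllables


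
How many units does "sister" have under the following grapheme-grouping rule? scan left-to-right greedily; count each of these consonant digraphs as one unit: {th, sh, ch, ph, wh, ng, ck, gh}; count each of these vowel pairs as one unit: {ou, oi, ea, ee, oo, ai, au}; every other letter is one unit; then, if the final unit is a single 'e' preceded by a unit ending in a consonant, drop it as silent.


Word: "sister" (6 letters)
Left-to-right scan:
  1. 's' (letter)
  2. 'i' (letter)
  3. 's' (letter)
  4. 't' (letter)
  5. 'e' (letter)
  6. 'r' (letter)
Units from scan: 6
Sound units = 6 units


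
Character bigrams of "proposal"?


Word: "proposal" (length 8)
Number of bigrams = 8 - 2 + 1 = 7
  Position 0: "pr"
  Position 1: "ro"
  Position 2: "op"
  Position 3: "po"
  Position 4: "os"
  Position 5: "sa"
  Position 6: "al"
Bigrams = "pr", "ro", "op", "po", "os", "sa", "al"


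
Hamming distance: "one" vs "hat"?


Comparing character by character (same length = 3):
  Pos 0: 'o' vs 'h' !=
  Pos 1: 'n' vs 'a' !=
  Pos 2: 'e' vs 't' !=
Hamming distance = 3


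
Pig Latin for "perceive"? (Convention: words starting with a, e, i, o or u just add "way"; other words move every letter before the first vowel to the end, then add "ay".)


Word: "perceive"
Starts with consonant(s) → move to end, add 'ay'
Consonant cluster: "p"
Pig Latin = "erceivepay"


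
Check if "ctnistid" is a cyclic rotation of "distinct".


Word: "distinct", Candidate: "ctnistid"
Method: check if candidate is substring of word+word
"distinctdistinct" contains "ctnistid"? No
Is rotation = No


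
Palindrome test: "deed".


Word: "deed"
Reversed: "deed"
Forward == Backward? deed == deed
Palindrome = Yes


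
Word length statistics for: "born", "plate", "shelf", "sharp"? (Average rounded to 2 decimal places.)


Lengths: "born"=4, "plate"=5, "shelf"=5, "sharp"=5
Sum = 19, Count = 4
Average = 19/4 = 4.75
= avg=4.75, min=4, max=5


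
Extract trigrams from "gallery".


Word: "gallery" (length 7)
Number of trigrams = 7 - 3 + 1 = 5
  Position 0: "gal"
  Position 1: "all"
  Position 2: "lle"
  Position 3: "ler"
  Position 4: "ery"
Trigrams = "gal", "all", "lle", "ler", "ery"


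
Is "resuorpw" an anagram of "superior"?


Word 1: "superior" → sorted: eioprrsu
Word 2: "resuorpw" → sorted: eoprrsuw
Same letters? eioprrsu != eoprrsuw
Anagram = No
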